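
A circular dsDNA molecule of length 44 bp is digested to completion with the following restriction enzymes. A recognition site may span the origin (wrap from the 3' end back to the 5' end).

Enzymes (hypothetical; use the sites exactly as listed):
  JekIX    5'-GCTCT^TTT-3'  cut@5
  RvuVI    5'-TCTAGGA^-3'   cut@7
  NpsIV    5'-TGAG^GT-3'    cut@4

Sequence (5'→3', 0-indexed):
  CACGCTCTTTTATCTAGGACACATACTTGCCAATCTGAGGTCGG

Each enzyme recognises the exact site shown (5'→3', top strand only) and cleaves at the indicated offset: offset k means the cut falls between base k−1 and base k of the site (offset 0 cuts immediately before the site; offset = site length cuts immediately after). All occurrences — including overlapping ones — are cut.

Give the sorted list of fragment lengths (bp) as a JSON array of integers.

Per-enzyme occurrences:
  JekIX GCTCTTTT/5: at [3] ⇒ [8]
  RvuVI TCTAGGA/7: at [12] ⇒ [19]
  NpsIV TGAGGT/4: at [35] ⇒ [39]

All cut coordinates (distinct, sorted): [8, 19, 39]

Fragments:
  8→19: 11 bp
  19→39: 20 bp
  39→8 (wrap): 44-39+8 = 13 bp

[11,13,20]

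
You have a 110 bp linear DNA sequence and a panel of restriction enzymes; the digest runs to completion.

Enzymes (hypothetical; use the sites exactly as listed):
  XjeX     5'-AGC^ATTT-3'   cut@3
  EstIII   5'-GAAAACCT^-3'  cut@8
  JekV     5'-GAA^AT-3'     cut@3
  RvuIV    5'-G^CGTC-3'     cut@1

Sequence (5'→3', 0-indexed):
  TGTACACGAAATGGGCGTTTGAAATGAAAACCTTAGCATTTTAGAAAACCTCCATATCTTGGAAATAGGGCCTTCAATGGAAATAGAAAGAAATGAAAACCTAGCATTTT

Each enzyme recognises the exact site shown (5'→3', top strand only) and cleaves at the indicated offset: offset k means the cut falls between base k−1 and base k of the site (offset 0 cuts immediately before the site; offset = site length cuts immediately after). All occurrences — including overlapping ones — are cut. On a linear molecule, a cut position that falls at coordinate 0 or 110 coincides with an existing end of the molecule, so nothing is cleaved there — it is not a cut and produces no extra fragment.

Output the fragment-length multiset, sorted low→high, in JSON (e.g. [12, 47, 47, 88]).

Per-enzyme occurrences:
  XjeX AGCATTT/3: at [34, 102] ⇒ [37, 105]
  EstIII GAAAACCT/8: at [25, 43, 94] ⇒ [33, 51, 102]
  JekV GAAAT/3: at [7, 20, 61, 79, 89] ⇒ [10, 23, 64, 82, 92]
  RvuIV (GCGTC, off=1): no sites

Pooled cuts: [10, 23, 33, 37, 51, 64, 82, 92, 102, 105]

Fragment lengths:
  [0,10): 10 bp
  [10,23): 13 bp
  [23,33): 10 bp
  [33,37): 4 bp
  [37,51): 14 bp
  [51,64): 13 bp
  [64,82): 18 bp
  [82,92): 10 bp
  [92,102): 10 bp
  [102,105): 3 bp
  [105,110): 5 bp

[3,4,5,10,10,10,10,13,13,14,18]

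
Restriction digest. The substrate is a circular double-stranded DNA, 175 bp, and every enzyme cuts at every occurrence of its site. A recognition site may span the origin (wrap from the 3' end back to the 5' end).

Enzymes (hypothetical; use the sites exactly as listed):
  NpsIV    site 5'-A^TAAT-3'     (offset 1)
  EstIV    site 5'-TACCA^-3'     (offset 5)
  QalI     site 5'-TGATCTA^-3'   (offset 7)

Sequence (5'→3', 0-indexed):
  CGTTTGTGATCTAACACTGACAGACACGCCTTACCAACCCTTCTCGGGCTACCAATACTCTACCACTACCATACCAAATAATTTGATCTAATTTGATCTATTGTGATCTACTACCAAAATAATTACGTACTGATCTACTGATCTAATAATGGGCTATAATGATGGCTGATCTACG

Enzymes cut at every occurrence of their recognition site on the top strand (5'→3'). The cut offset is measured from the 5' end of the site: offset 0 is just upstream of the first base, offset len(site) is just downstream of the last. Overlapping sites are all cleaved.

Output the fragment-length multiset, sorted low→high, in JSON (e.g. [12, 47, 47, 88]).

[1,2,3,5,6,6,8,10,10,10,11,12,15,17,18,18,23]

Per-enzyme occurrences:
  NpsIV (ATAAT, off=1): starts [77, 118, 145, 155] → cuts [78, 119, 146, 156]
  EstIV (TACCA, off=5): starts [31, 49, 60, 66, 71, 111] → cuts [36, 54, 65, 71, 76, 116]
  QalI (TGATCTA, off=7): starts [6, 83, 93, 103, 130, 138, 166] → cuts [13, 90, 100, 110, 137, 145, 173]

Pooled cuts: [13, 36, 54, 65, 71, 76, 78, 90, 100, 110, 116, 119, 137, 145, 146, 156, 173]

Fragments:
  13→36: 23 bp
  36→54: 18 bp
  54→65: 11 bp
  65→71: 6 bp
  71→76: 5 bp
  76→78: 2 bp
  78→90: 12 bp
  90→100: 10 bp
  100→110: 10 bp
  110→116: 6 bp
  116→119: 3 bp
  119→137: 18 bp
  137→145: 8 bp
  145→146: 1 bp
  146→156: 10 bp
  156→173: 17 bp
  173→13 (wrap): 175-173+13 = 15 bp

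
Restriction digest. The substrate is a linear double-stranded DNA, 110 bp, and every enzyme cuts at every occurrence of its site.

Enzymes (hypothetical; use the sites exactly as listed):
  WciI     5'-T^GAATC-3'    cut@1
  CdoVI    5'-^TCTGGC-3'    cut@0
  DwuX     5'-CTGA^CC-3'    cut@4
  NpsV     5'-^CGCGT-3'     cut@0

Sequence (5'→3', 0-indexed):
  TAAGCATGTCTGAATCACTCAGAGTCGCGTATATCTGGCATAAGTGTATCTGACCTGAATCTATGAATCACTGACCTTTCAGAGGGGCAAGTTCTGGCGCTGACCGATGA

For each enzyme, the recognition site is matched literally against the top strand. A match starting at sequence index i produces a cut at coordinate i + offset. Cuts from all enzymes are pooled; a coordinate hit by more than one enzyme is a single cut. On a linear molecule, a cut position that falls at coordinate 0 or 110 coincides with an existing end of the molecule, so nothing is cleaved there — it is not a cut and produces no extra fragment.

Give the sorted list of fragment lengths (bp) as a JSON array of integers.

[3,7,8,8,10,11,11,14,18,20]

Site scan:
  WciI (TGAATC, off=1): starts [10, 55, 63] → cuts [11, 56, 64]
  CdoVI (TCTGGC, off=0): starts [33, 92] → cuts [33, 92]
  DwuX (CTGACC, off=4): starts [49, 70, 99] → cuts [53, 74, 103]
  NpsV (CGCGT, off=0): starts [25] → cuts [25]

All cut coordinates (distinct, sorted): [11, 25, 33, 53, 56, 64, 74, 92, 103]

Fragment lengths:
  [0,11): 11 bp
  [11,25): 14 bp
  [25,33): 8 bp
  [33,53): 20 bp
  [53,56): 3 bp
  [56,64): 8 bp
  [64,74): 10 bp
  [74,92): 18 bp
  [92,103): 11 bp
  [103,110): 7 bp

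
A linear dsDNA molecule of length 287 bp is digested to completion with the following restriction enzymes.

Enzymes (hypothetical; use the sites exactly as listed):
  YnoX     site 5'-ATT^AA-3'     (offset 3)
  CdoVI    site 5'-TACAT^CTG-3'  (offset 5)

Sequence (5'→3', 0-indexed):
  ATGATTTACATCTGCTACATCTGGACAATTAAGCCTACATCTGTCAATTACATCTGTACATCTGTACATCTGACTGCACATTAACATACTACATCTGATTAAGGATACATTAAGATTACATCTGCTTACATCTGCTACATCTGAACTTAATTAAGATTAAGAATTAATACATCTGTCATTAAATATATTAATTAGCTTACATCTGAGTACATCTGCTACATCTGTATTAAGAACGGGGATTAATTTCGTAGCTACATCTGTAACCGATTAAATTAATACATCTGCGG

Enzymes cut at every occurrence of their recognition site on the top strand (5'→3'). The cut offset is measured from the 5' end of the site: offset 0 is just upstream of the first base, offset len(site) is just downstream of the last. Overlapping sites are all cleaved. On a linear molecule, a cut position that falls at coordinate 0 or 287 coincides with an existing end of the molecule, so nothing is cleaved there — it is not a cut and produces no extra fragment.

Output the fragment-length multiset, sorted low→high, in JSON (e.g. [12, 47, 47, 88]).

Site scan:
  YnoX (ATTAA, off=3): starts [27, 79, 97, 108, 149, 155, 162, 177, 186, 225, 238, 266, 271] → cuts [30, 82, 100, 111, 152, 158, 165, 180, 189, 228, 241, 269, 274]
  CdoVI (TACATCTG, off=5): starts [6, 15, 35, 48, 56, 64, 89, 116, 126, 135, 167, 197, 207, 216, 252, 276] → cuts [11, 20, 40, 53, 61, 69, 94, 121, 131, 140, 172, 202, 212, 221, 257, 281]

All cut coordinates (distinct, sorted): [11, 20, 30, 40, 53, 61, 69, 82, 94, 100, 111, 121, 131, 140, 152, 158, 165, 172, 180, 189, 202, 212, 221, 228, 241, 257, 269, 274, 281]

Fragments:
  [0,11): 11 bp
  [11,20): 9 bp
  [20,30): 10 bp
  [30,40): 10 bp
  [40,53): 13 bp
  [53,61): 8 bp
  [61,69): 8 bp
  [69,82): 13 bp
  [82,94): 12 bp
  [94,100): 6 bp
  [100,111): 11 bp
  [111,121): 10 bp
  [121,131): 10 bp
  [131,140): 9 bp
  [140,152): 12 bp
  [152,158): 6 bp
  [158,165): 7 bp
  [165,172): 7 bp
  [172,180): 8 bp
  [180,189): 9 bp
  [189,202): 13 bp
  [202,212): 10 bp
  [212,221): 9 bp
  [221,228): 7 bp
  [228,241): 13 bp
  [241,257): 16 bp
  [257,269): 12 bp
  [269,274): 5 bp
  [274,281): 7 bp
  [281,287): 6 bp

[5,6,6,6,7,7,7,7,8,8,8,9,9,9,9,10,10,10,10,10,11,11,12,12,12,13,13,13,13,16]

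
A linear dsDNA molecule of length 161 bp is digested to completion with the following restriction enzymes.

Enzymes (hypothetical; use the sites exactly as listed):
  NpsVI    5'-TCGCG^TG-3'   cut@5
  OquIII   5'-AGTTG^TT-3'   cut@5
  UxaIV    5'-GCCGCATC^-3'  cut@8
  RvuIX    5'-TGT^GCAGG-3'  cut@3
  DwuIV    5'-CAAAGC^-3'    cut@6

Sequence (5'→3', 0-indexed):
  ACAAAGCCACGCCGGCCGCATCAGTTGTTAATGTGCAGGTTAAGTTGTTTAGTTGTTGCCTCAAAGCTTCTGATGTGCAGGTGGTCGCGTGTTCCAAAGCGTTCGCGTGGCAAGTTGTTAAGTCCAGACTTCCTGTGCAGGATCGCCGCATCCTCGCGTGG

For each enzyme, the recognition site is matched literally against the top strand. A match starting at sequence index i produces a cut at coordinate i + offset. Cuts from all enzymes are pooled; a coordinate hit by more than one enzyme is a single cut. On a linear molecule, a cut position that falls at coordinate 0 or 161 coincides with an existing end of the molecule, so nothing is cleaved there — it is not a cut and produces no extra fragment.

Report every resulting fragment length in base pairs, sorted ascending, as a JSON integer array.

Scan for sites:
  NpsVI (TCGCGTG, off=5): starts [84, 102, 153] → cuts [89, 107, 158]
  OquIII (AGTTGTT, off=5): starts [22, 42, 50, 112] → cuts [27, 47, 55, 117]
  UxaIV (GCCGCATC, off=8): starts [14, 144] → cuts [22, 152]
  RvuIX (TGTGCAGG, off=3): starts [31, 73, 133] → cuts [34, 76, 136]
  DwuIV (CAAAGC, off=6): starts [1, 61, 94] → cuts [7, 67, 100]

Pooled cuts: [7, 22, 27, 34, 47, 55, 67, 76, 89, 100, 107, 117, 136, 152, 158]

Fragment lengths:
  [0,7): 7 bp
  [7,22): 15 bp
  [22,27): 5 bp
  [27,34): 7 bp
  [34,47): 13 bp
  [47,55): 8 bp
  [55,67): 12 bp
  [67,76): 9 bp
  [76,89): 13 bp
  [89,100): 11 bp
  [100,107): 7 bp
  [107,117): 10 bp
  [117,136): 19 bp
  [136,152): 16 bp
  [152,158): 6 bp
  [158,161): 3 bp

[3,5,6,7,7,7,8,9,10,11,12,13,13,15,16,19]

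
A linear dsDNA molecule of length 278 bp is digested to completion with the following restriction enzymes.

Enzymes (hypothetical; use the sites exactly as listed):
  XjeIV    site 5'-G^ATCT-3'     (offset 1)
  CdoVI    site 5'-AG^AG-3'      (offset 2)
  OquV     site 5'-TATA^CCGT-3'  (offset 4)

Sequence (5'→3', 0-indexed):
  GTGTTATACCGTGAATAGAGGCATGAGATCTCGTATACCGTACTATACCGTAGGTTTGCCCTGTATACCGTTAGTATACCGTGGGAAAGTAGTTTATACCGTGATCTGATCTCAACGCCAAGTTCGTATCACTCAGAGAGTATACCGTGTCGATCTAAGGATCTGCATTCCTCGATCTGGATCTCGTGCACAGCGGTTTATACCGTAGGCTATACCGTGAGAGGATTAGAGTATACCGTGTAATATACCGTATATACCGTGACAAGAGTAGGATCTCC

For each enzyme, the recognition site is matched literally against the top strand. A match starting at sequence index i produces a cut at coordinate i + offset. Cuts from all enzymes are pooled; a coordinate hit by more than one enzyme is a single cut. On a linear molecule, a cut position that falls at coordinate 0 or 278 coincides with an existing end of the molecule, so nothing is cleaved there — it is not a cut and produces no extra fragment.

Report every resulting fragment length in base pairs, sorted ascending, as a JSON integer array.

[2,5,5,6,6,6,6,6,7,8,8,8,8,9,9,10,10,10,10,11,12,12,14,20,20,22,28]

Per-enzyme occurrences:
  XjeIV GATCT/1: at [26, 102, 107, 151, 159, 173, 179, 271] ⇒ [27, 103, 108, 152, 160, 174, 180, 272]
  CdoVI AGAG/2: at [16, 134, 136, 219, 227, 264] ⇒ [18, 136, 138, 221, 229, 266]
  OquV TATACCGT/4: at [4, 33, 43, 63, 74, 94, 140, 198, 210, 231, 243, 252] ⇒ [8, 37, 47, 67, 78, 98, 144, 202, 214, 235, 247, 256]

Pooled cuts: [8, 18, 27, 37, 47, 67, 78, 98, 103, 108, 136, 138, 144, 152, 160, 174, 180, 202, 214, 221, 229, 235, 247, 256, 266, 272]

Fragment lengths:
  [0,8): 8 bp
  [8,18): 10 bp
  [18,27): 9 bp
  [27,37): 10 bp
  [37,47): 10 bp
  [47,67): 20 bp
  [67,78): 11 bp
  [78,98): 20 bp
  [98,103): 5 bp
  [103,108): 5 bp
  [108,136): 28 bp
  [136,138): 2 bp
  [138,144): 6 bp
  [144,152): 8 bp
  [152,160): 8 bp
  [160,174): 14 bp
  [174,180): 6 bp
  [180,202): 22 bp
  [202,214): 12 bp
  [214,221): 7 bp
  [221,229): 8 bp
  [229,235): 6 bp
  [235,247): 12 bp
  [247,256): 9 bp
  [256,266): 10 bp
  [266,272): 6 bp
  [272,278): 6 bp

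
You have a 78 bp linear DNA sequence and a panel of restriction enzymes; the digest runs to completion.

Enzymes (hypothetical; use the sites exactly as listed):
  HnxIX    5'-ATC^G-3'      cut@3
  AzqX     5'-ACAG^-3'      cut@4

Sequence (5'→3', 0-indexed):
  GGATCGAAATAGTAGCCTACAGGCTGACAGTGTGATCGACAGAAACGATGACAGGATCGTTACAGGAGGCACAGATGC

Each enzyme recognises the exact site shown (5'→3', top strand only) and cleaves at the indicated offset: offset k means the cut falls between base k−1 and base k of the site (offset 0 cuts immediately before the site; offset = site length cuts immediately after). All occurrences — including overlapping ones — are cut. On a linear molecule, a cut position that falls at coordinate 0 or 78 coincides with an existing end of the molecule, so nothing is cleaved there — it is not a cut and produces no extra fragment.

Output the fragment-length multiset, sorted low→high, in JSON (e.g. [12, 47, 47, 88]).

Site scan:
  HnxIX (ATCG, off=3): starts [2, 34, 55] → cuts [5, 37, 58]
  AzqX (ACAG, off=4): starts [18, 26, 38, 50, 61, 70] → cuts [22, 30, 42, 54, 65, 74]

All cut coordinates (distinct, sorted): [5, 22, 30, 37, 42, 54, 58, 65, 74]

Fragments:
  [0,5): 5 bp
  [5,22): 17 bp
  [22,30): 8 bp
  [30,37): 7 bp
  [37,42): 5 bp
  [42,54): 12 bp
  [54,58): 4 bp
  [58,65): 7 bp
  [65,74): 9 bp
  [74,78): 4 bp

[4,4,5,5,7,7,8,9,12,17]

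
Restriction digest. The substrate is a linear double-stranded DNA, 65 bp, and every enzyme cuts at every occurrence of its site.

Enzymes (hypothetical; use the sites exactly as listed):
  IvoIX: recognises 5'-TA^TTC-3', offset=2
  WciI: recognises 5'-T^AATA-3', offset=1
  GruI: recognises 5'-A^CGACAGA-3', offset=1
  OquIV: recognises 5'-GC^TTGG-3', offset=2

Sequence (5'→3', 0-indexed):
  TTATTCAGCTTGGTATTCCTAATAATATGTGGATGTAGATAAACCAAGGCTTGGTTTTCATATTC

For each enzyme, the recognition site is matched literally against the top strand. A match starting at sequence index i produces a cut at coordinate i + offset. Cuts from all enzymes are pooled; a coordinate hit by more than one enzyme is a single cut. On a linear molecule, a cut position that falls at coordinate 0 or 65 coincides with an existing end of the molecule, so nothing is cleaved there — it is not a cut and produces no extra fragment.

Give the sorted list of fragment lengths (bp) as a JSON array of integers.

[3,3,3,5,6,6,12,27]

Site scan:
  IvoIX TATTC/2: at [1, 13, 60] ⇒ [3, 15, 62]
  WciI TAATA/1: at [19, 22] ⇒ [20, 23]
  GruI (ACGACAGA, off=1): no sites
  OquIV GCTTGG/2: at [7, 48] ⇒ [9, 50]

Pooled cuts: [3, 9, 15, 20, 23, 50, 62]

Fragment lengths:
  [0,3): 3 bp
  [3,9): 6 bp
  [9,15): 6 bp
  [15,20): 5 bp
  [20,23): 3 bp
  [23,50): 27 bp
  [50,62): 12 bp
  [62,65): 3 bp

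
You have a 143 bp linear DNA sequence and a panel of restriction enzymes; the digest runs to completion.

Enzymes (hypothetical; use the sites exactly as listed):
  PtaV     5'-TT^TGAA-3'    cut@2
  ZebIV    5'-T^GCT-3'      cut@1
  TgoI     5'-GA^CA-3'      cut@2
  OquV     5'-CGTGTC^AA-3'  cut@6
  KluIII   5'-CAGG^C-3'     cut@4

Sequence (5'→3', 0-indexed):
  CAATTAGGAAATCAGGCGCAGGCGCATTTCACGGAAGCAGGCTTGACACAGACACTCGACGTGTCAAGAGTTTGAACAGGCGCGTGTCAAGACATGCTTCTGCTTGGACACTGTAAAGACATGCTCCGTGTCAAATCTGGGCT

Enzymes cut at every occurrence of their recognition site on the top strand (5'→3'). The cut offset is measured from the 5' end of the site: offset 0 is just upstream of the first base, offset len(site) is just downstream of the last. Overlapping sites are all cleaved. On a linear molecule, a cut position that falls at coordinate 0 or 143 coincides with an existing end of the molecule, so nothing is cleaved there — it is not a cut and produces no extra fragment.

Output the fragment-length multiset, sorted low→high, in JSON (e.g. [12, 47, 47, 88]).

Per-enzyme occurrences:
  PtaV (TTTGAA, off=2): starts [70] → cuts [72]
  ZebIV (TGCT, off=1): starts [94, 100, 121] → cuts [95, 101, 122]
  TgoI (GACA, off=2): starts [44, 50, 90, 106, 117] → cuts [46, 52, 92, 108, 119]
  OquV (CGTGTCAA, off=6): starts [59, 82, 126] → cuts [65, 88, 132]
  KluIII (CAGGC, off=4): starts [12, 18, 37, 76] → cuts [16, 22, 41, 80]

All cut coordinates (distinct, sorted): [16, 22, 41, 46, 52, 65, 72, 80, 88, 92, 95, 101, 108, 119, 122, 132]

Fragments:
  [0,16): 16 bp
  [16,22): 6 bp
  [22,41): 19 bp
  [41,46): 5 bp
  [46,52): 6 bp
  [52,65): 13 bp
  [65,72): 7 bp
  [72,80): 8 bp
  [80,88): 8 bp
  [88,92): 4 bp
  [92,95): 3 bp
  [95,101): 6 bp
  [101,108): 7 bp
  [108,119): 11 bp
  [119,122): 3 bp
  [122,132): 10 bp
  [132,143): 11 bp

[3,3,4,5,6,6,6,7,7,8,8,10,11,11,13,16,19]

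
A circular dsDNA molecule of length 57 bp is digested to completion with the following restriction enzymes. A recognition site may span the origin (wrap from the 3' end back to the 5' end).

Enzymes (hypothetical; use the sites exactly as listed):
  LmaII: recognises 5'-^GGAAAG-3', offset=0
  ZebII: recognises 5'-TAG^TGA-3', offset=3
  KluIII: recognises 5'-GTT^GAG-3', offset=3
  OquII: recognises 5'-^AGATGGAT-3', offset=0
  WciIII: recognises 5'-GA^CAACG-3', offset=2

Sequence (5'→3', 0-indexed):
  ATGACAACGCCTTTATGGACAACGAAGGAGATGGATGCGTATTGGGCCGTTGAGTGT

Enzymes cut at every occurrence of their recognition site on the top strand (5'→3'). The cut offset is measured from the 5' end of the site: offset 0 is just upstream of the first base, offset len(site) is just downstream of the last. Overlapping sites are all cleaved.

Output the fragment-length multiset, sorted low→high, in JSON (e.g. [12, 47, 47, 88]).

Scan for sites:
  LmaII (GGAAAG, off=0): no sites
  ZebII (TAGTGA, off=3): no sites
  KluIII GTTGAG/3: at [48] ⇒ [51]
  OquII AGATGGAT/0: at [28] ⇒ [28]
  WciIII GACAACG/2: at [2, 17] ⇒ [4, 19]

All cut coordinates (distinct, sorted): [4, 19, 28, 51]

Fragment lengths:
  4→19: 15 bp
  19→28: 9 bp
  28→51: 23 bp
  51→4 (wrap): 57-51+4 = 10 bp

[9,10,15,23]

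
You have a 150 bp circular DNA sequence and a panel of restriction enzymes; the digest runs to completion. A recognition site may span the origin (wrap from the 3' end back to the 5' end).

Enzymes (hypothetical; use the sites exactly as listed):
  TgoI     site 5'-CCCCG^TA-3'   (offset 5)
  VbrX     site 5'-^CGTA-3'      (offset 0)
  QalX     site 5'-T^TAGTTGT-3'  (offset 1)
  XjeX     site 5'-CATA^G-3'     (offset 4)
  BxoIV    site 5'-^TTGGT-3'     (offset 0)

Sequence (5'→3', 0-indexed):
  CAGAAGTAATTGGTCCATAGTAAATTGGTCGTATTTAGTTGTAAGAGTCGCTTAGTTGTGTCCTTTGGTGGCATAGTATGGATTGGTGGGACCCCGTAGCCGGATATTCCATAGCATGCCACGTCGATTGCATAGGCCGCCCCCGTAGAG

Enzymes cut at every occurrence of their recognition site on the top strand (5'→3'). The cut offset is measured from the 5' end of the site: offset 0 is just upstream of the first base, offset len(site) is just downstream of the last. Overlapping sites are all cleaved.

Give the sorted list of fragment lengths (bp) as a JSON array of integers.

Per-enzyme occurrences:
  TgoI CCCCGTA/5: at [91, 140] ⇒ [96, 145]
  VbrX CGTA/0: at [29, 94, 143] ⇒ [29, 94, 143]
  QalX TTAGTTGT/1: at [34, 51] ⇒ [35, 52]
  XjeX CATAG/4: at [15, 71, 109, 130] ⇒ [19, 75, 113, 134]
  BxoIV TTGGT/0: at [9, 24, 64, 82] ⇒ [9, 24, 64, 82]

All cut coordinates (distinct, sorted): [9, 19, 24, 29, 35, 52, 64, 75, 82, 94, 96, 113, 134, 143, 145]

Fragments:
  9→19: 10 bp
  19→24: 5 bp
  24→29: 5 bp
  29→35: 6 bp
  35→52: 17 bp
  52→64: 12 bp
  64→75: 11 bp
  75→82: 7 bp
  82→94: 12 bp
  94→96: 2 bp
  96→113: 17 bp
  113→134: 21 bp
  134→143: 9 bp
  143→145: 2 bp
  145→9 (wrap): 150-145+9 = 14 bp

[2,2,5,5,6,7,9,10,11,12,12,14,17,17,21]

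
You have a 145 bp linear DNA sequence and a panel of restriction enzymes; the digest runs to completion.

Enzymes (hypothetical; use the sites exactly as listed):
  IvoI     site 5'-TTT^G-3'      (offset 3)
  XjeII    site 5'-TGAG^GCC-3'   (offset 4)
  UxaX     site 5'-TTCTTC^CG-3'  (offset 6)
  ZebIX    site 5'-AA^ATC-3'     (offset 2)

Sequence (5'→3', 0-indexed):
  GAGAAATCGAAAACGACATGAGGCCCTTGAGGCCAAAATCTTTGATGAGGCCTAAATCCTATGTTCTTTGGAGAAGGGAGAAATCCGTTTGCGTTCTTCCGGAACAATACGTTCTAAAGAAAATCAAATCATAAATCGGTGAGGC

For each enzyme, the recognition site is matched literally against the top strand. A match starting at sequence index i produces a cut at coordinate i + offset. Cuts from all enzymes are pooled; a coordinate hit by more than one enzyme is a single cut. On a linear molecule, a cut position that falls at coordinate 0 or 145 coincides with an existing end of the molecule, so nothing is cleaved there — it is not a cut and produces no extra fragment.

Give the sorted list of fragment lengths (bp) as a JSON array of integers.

Scan for sites:
  IvoI (TTTG, off=3): starts [40, 66, 87] → cuts [43, 69, 90]
  XjeII (TGAGGCC, off=4): starts [18, 27, 45] → cuts [22, 31, 49]
  UxaX (TTCTTCCG, off=6): starts [93] → cuts [99]
  ZebIX (AAATC, off=2): starts [3, 35, 53, 80, 120, 125, 132] → cuts [5, 37, 55, 82, 122, 127, 134]

All cut coordinates (distinct, sorted): [5, 22, 31, 37, 43, 49, 55, 69, 82, 90, 99, 122, 127, 134]

Fragments:
  [0,5): 5 bp
  [5,22): 17 bp
  [22,31): 9 bp
  [31,37): 6 bp
  [37,43): 6 bp
  [43,49): 6 bp
  [49,55): 6 bp
  [55,69): 14 bp
  [69,82): 13 bp
  [82,90): 8 bp
  [90,99): 9 bp
  [99,122): 23 bp
  [122,127): 5 bp
  [127,134): 7 bp
  [134,145): 11 bp

[5,5,6,6,6,6,7,8,9,9,11,13,14,17,23]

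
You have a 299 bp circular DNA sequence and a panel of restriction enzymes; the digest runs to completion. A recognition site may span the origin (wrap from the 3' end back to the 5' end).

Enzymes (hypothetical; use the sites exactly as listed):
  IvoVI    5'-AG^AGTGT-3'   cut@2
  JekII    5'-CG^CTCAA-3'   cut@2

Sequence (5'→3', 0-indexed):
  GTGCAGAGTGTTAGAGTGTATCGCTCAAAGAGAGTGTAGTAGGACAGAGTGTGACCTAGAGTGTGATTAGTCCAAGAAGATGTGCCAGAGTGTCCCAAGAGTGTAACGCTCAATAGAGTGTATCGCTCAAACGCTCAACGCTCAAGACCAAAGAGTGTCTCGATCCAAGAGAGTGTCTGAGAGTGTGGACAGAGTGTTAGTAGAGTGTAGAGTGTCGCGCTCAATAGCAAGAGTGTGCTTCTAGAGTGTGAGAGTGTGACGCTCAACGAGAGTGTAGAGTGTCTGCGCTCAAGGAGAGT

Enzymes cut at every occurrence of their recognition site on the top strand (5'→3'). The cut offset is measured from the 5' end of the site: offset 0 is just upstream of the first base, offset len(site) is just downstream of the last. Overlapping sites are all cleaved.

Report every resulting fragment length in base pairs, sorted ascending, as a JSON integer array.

[7,7,7,8,8,8,8,9,9,9,9,9,9,9,9,9,10,10,11,11,11,12,12,13,13,15,18,29]

Scan for sites:
  IvoVI (AGAGTGT, off=2): starts [4, 12, 30, 45, 57, 86, 97, 114, 151, 169, 179, 190, 201, 208, 229, 242, 250, 268, 275, 294] → cuts [6, 14, 32, 47, 59, 88, 99, 116, 153, 171, 181, 192, 203, 210, 231, 244, 252, 270, 277, 296]
  JekII (CGCTCAA, off=2): starts [21, 106, 123, 131, 138, 217, 259, 285] → cuts [23, 108, 125, 133, 140, 219, 261, 287]

Pooled cuts: [6, 14, 23, 32, 47, 59, 88, 99, 108, 116, 125, 133, 140, 153, 171, 181, 192, 203, 210, 219, 231, 244, 252, 261, 270, 277, 287, 296]

Fragment lengths:
  6→14: 8 bp
  14→23: 9 bp
  23→32: 9 bp
  32→47: 15 bp
  47→59: 12 bp
  59→88: 29 bp
  88→99: 11 bp
  99→108: 9 bp
  108→116: 8 bp
  116→125: 9 bp
  125→133: 8 bp
  133→140: 7 bp
  140→153: 13 bp
  153→171: 18 bp
  171→181: 10 bp
  181→192: 11 bp
  192→203: 11 bp
  203→210: 7 bp
  210→219: 9 bp
  219→231: 12 bp
  231→244: 13 bp
  244→252: 8 bp
  252→261: 9 bp
  261→270: 9 bp
  270→277: 7 bp
  277→287: 10 bp
  287→296: 9 bp
  296→6 (wrap): 299-296+6 = 9 bp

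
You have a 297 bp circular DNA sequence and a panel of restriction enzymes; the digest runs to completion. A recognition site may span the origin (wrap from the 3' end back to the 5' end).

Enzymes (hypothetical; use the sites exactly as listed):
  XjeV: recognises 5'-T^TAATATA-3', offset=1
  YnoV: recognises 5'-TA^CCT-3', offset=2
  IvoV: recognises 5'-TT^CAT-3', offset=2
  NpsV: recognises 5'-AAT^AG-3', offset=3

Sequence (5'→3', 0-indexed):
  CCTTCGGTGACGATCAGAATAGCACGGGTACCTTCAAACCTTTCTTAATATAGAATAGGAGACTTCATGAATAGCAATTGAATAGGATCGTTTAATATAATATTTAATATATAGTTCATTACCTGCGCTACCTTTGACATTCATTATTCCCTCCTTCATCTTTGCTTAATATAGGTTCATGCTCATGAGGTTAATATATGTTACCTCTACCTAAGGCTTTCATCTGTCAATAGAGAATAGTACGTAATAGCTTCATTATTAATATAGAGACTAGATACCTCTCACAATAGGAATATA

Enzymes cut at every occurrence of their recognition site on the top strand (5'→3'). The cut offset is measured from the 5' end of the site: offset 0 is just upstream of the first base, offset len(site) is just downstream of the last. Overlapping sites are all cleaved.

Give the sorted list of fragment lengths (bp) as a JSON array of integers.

Scan for sites:
  XjeV (TTAATATA, off=1): starts [44, 91, 103, 165, 190, 258] → cuts [45, 92, 104, 166, 191, 259]
  YnoV (TACCT, off=2): starts [28, 119, 128, 201, 207, 275, 295] → cuts [0, 30, 121, 130, 203, 209, 277]
  IvoV (TTCAT, off=2): starts [63, 114, 139, 154, 175, 218, 251] → cuts [65, 116, 141, 156, 177, 220, 253]
  NpsV (AATAG, off=3): starts [17, 53, 69, 80, 228, 235, 245, 285] → cuts [20, 56, 72, 83, 231, 238, 248, 288]

Pooled cuts: [0, 20, 30, 45, 56, 65, 72, 83, 92, 104, 116, 121, 130, 141, 156, 166, 177, 191, 203, 209, 220, 231, 238, 248, 253, 259, 277, 288]

Fragments:
  0→20: 20 bp
  20→30: 10 bp
  30→45: 15 bp
  45→56: 11 bp
  56→65: 9 bp
  65→72: 7 bp
  72→83: 11 bp
  83→92: 9 bp
  92→104: 12 bp
  104→116: 12 bp
  116→121: 5 bp
  121→130: 9 bp
  130→141: 11 bp
  141→156: 15 bp
  156→166: 10 bp
  166→177: 11 bp
  177→191: 14 bp
  191→203: 12 bp
  203→209: 6 bp
  209→220: 11 bp
  220→231: 11 bp
  231→238: 7 bp
  238→248: 10 bp
  248→253: 5 bp
  253→259: 6 bp
  259→277: 18 bp
  277→288: 11 bp
  288→0 (wrap): 297-288+0 = 9 bp

[5,5,6,6,7,7,9,9,9,9,10,10,10,11,11,11,11,11,11,11,12,12,12,14,15,15,18,20]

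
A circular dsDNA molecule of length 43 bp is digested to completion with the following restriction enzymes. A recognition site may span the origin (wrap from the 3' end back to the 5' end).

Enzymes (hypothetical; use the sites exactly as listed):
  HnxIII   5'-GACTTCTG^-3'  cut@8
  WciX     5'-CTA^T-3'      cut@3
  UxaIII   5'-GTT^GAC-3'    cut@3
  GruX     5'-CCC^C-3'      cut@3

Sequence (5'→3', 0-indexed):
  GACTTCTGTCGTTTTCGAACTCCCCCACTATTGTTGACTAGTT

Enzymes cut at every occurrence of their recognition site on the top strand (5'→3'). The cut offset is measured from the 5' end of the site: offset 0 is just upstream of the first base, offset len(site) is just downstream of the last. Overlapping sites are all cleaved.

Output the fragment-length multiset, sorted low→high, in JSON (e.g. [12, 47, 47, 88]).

[1,5,5,8,8,16]

Site scan:
  HnxIII (GACTTCTG, off=8): starts [0] → cuts [8]
  WciX (CTAT, off=3): starts [27] → cuts [30]
  UxaIII (GTTGAC, off=3): starts [32, 40] → cuts [0, 35]
  GruX (CCCC, off=3): starts [21, 22] → cuts [24, 25]

All cut coordinates (distinct, sorted): [0, 8, 24, 25, 30, 35]

Fragment lengths:
  0→8: 8 bp
  8→24: 16 bp
  24→25: 1 bp
  25→30: 5 bp
  30→35: 5 bp
  35→0 (wrap): 43-35+0 = 8 bp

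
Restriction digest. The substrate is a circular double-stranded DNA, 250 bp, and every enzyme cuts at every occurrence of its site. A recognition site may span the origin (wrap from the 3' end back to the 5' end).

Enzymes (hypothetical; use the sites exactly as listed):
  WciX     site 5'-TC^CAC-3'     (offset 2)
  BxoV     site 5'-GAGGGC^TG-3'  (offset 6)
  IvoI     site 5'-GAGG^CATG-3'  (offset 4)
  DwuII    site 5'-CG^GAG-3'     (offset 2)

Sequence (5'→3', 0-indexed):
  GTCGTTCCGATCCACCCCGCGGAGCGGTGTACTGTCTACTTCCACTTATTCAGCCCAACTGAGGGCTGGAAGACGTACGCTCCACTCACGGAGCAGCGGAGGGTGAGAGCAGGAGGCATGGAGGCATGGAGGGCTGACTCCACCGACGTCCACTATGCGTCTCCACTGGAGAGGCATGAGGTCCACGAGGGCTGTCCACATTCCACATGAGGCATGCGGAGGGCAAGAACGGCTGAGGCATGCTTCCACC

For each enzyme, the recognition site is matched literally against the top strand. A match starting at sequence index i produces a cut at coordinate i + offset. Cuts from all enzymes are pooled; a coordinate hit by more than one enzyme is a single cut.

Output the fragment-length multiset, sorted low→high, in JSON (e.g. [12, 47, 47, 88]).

[4,6,6,7,8,8,8,8,9,9,9,9,10,10,11,13,16,16,18,20,21,24]

Per-enzyme occurrences:
  WciX TCCAC/2: at [10, 40, 80, 138, 148, 161, 181, 194, 201, 244] ⇒ [12, 42, 82, 140, 150, 163, 183, 196, 203, 246]
  BxoV GAGGGCTG/6: at [60, 128, 186] ⇒ [66, 134, 192]
  IvoI GAGGCATG/4: at [112, 120, 170, 208, 234] ⇒ [116, 124, 174, 212, 238]
  DwuII CGGAG/2: at [19, 88, 96, 216] ⇒ [21, 90, 98, 218]

Pooled cuts: [12, 21, 42, 66, 82, 90, 98, 116, 124, 134, 140, 150, 163, 174, 183, 192, 196, 203, 212, 218, 238, 246]

Fragment lengths:
  12→21: 9 bp
  21→42: 21 bp
  42→66: 24 bp
  66→82: 16 bp
  82→90: 8 bp
  90→98: 8 bp
  98→116: 18 bp
  116→124: 8 bp
  124→134: 10 bp
  134→140: 6 bp
  140→150: 10 bp
  150→163: 13 bp
  163→174: 11 bp
  174→183: 9 bp
  183→192: 9 bp
  192→196: 4 bp
  196→203: 7 bp
  203→212: 9 bp
  212→218: 6 bp
  218→238: 20 bp
  238→246: 8 bp
  246→12 (wrap): 250-246+12 = 16 bp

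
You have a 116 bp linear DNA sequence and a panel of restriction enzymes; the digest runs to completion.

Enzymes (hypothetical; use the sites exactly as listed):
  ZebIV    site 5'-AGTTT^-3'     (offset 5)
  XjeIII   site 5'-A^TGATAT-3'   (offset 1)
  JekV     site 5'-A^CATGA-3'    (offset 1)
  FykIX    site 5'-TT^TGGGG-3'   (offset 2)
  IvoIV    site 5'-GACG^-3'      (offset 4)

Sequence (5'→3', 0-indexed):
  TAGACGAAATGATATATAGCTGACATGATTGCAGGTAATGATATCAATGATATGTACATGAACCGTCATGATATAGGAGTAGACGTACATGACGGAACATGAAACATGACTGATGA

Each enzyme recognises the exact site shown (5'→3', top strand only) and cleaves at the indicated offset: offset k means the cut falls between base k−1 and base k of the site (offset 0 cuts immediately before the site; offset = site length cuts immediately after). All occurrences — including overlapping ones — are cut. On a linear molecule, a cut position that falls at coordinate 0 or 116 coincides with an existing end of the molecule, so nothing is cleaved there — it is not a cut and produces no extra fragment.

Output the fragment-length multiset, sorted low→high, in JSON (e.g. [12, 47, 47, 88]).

Site scan:
  ZebIV (AGTTT, off=5): no sites
  XjeIII (ATGATAT, off=1): starts [8, 37, 46, 67] → cuts [9, 38, 47, 68]
  JekV (ACATGA, off=1): starts [22, 55, 86, 96, 103] → cuts [23, 56, 87, 97, 104]
  FykIX (TTTGGGG, off=2): no sites
  IvoIV (GACG, off=4): starts [2, 81, 90] → cuts [6, 85, 94]

All cut coordinates (distinct, sorted): [6, 9, 23, 38, 47, 56, 68, 85, 87, 94, 97, 104]

Fragments:
  [0,6): 6 bp
  [6,9): 3 bp
  [9,23): 14 bp
  [23,38): 15 bp
  [38,47): 9 bp
  [47,56): 9 bp
  [56,68): 12 bp
  [68,85): 17 bp
  [85,87): 2 bp
  [87,94): 7 bp
  [94,97): 3 bp
  [97,104): 7 bp
  [104,116): 12 bp

[2,3,3,6,7,7,9,9,12,12,14,15,17]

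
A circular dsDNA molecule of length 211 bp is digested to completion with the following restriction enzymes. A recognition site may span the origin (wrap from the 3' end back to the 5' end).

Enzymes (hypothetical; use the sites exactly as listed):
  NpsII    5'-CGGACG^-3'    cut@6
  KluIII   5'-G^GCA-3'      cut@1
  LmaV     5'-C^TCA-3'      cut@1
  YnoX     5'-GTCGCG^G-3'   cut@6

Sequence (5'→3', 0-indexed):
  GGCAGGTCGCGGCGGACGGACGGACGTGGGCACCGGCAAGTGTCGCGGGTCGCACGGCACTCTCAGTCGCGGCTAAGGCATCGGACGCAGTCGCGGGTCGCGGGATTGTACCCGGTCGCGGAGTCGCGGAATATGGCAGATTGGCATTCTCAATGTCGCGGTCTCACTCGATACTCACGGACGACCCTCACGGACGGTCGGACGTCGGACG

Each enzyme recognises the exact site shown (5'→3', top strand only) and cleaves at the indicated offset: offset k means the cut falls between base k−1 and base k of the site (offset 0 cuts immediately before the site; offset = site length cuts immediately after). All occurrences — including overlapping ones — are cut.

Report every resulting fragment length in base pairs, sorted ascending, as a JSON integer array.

Site scan:
  NpsII (CGGACG, off=6): starts [12, 16, 20, 81, 177, 190, 198, 205] → cuts [0, 18, 22, 26, 87, 183, 196, 204]
  KluIII (GGCA, off=1): starts [0, 28, 34, 55, 76, 134, 142] → cuts [1, 29, 35, 56, 77, 135, 143]
  LmaV (CTCA, off=1): starts [61, 148, 162, 173, 186] → cuts [62, 149, 163, 174, 187]
  YnoX (GTCGCGG, off=6): starts [5, 41, 65, 89, 96, 114, 122, 154] → cuts [11, 47, 71, 95, 102, 120, 128, 160]

Pooled cuts: [0, 1, 11, 18, 22, 26, 29, 35, 47, 56, 62, 71, 77, 87, 95, 102, 120, 128, 135, 143, 149, 160, 163, 174, 183, 187, 196, 204]

Fragments:
  0→1: 1 bp
  1→11: 10 bp
  11→18: 7 bp
  18→22: 4 bp
  22→26: 4 bp
  26→29: 3 bp
  29→35: 6 bp
  35→47: 12 bp
  47→56: 9 bp
  56→62: 6 bp
  62→71: 9 bp
  71→77: 6 bp
  77→87: 10 bp
  87→95: 8 bp
  95→102: 7 bp
  102→120: 18 bp
  120→128: 8 bp
  128→135: 7 bp
  135→143: 8 bp
  143→149: 6 bp
  149→160: 11 bp
  160→163: 3 bp
  163→174: 11 bp
  174→183: 9 bp
  183→187: 4 bp
  187→196: 9 bp
  196→204: 8 bp
  204→0 (wrap): 211-204+0 = 7 bp

[1,3,3,4,4,4,6,6,6,6,7,7,7,7,8,8,8,8,9,9,9,9,10,10,11,11,12,18]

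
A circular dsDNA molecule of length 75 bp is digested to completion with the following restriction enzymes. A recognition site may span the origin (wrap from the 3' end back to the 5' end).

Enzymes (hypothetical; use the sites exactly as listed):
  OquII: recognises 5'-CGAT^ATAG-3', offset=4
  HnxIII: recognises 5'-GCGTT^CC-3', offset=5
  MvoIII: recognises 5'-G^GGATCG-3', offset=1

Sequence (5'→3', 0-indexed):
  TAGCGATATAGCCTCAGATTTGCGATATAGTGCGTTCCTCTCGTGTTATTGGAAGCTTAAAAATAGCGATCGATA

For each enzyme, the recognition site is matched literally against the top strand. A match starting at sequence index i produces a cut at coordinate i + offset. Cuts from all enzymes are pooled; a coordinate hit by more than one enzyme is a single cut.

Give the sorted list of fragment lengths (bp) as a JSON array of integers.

[8,10,19,38]

Scan for sites:
  OquII CGATATAG/4: at [3, 22, 70] ⇒ [7, 26, 74]
  HnxIII GCGTTCC/5: at [31] ⇒ [36]
  MvoIII (GGGATCG, off=1): no sites

All cut coordinates (distinct, sorted): [7, 26, 36, 74]

Fragments:
  7→26: 19 bp
  26→36: 10 bp
  36→74: 38 bp
  74→7 (wrap): 75-74+7 = 8 bp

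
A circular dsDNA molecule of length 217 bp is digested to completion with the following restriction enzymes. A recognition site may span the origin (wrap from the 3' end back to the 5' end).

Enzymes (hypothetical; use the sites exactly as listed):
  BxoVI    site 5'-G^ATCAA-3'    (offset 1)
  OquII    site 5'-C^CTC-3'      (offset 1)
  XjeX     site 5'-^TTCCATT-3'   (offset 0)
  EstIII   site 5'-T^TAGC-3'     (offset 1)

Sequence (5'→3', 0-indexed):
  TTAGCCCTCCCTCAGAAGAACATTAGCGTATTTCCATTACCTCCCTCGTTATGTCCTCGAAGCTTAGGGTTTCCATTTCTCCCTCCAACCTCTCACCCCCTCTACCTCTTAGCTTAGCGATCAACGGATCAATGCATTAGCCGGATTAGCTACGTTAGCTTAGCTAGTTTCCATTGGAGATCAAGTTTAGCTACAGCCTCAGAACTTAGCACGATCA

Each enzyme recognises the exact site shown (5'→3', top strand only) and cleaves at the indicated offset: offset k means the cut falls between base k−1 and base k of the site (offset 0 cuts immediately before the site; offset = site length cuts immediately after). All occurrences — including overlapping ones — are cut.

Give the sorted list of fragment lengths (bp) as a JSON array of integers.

Scan for sites:
  BxoVI (GATCAA, off=1): starts [118, 126, 178] → cuts [119, 127, 179]
  OquII (CCTC, off=1): starts [5, 9, 39, 43, 54, 81, 88, 98, 104, 196] → cuts [6, 10, 40, 44, 55, 82, 89, 99, 105, 197]
  XjeX (TTCCATT, off=0): starts [31, 70, 168] → cuts [31, 70, 168]
  EstIII (TTAGC, off=1): starts [0, 22, 108, 113, 136, 145, 154, 159, 186, 205] → cuts [1, 23, 109, 114, 137, 146, 155, 160, 187, 206]

Pooled cuts: [1, 6, 10, 23, 31, 40, 44, 55, 70, 82, 89, 99, 105, 109, 114, 119, 127, 137, 146, 155, 160, 168, 179, 187, 197, 206]

Fragment lengths:
  1→6: 5 bp
  6→10: 4 bp
  10→23: 13 bp
  23→31: 8 bp
  31→40: 9 bp
  40→44: 4 bp
  44→55: 11 bp
  55→70: 15 bp
  70→82: 12 bp
  82→89: 7 bp
  89→99: 10 bp
  99→105: 6 bp
  105→109: 4 bp
  109→114: 5 bp
  114→119: 5 bp
  119→127: 8 bp
  127→137: 10 bp
  137→146: 9 bp
  146→155: 9 bp
  155→160: 5 bp
  160→168: 8 bp
  168→179: 11 bp
  179→187: 8 bp
  187→197: 10 bp
  197→206: 9 bp
  206→1 (wrap): 217-206+1 = 12 bp

[4,4,4,5,5,5,5,6,7,8,8,8,8,9,9,9,9,10,10,10,11,11,12,12,13,15]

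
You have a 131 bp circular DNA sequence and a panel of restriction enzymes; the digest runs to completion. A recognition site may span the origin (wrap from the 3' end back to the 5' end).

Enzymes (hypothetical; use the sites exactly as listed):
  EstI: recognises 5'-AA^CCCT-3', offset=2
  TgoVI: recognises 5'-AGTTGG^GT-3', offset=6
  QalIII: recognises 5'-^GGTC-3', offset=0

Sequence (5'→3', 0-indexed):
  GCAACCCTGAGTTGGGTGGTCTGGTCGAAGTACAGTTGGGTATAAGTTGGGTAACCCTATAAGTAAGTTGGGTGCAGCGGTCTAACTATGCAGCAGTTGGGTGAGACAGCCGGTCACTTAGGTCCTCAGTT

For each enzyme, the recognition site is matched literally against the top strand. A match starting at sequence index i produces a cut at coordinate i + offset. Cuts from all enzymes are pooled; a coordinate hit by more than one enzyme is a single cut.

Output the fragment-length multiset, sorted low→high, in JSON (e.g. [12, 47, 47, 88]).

[2,4,5,7,9,11,11,11,15,17,17,22]

Site scan:
  EstI AACCCT/2: at [2, 52] ⇒ [4, 54]
  TgoVI AGTTGGGT/6: at [9, 33, 44, 65, 94] ⇒ [15, 39, 50, 71, 100]
  QalIII GGTC/0: at [17, 22, 78, 111, 120] ⇒ [17, 22, 78, 111, 120]

Pooled cuts: [4, 15, 17, 22, 39, 50, 54, 71, 78, 100, 111, 120]

Fragment lengths:
  4→15: 11 bp
  15→17: 2 bp
  17→22: 5 bp
  22→39: 17 bp
  39→50: 11 bp
  50→54: 4 bp
  54→71: 17 bp
  71→78: 7 bp
  78→100: 22 bp
  100→111: 11 bp
  111→120: 9 bp
  120→4 (wrap): 131-120+4 = 15 bp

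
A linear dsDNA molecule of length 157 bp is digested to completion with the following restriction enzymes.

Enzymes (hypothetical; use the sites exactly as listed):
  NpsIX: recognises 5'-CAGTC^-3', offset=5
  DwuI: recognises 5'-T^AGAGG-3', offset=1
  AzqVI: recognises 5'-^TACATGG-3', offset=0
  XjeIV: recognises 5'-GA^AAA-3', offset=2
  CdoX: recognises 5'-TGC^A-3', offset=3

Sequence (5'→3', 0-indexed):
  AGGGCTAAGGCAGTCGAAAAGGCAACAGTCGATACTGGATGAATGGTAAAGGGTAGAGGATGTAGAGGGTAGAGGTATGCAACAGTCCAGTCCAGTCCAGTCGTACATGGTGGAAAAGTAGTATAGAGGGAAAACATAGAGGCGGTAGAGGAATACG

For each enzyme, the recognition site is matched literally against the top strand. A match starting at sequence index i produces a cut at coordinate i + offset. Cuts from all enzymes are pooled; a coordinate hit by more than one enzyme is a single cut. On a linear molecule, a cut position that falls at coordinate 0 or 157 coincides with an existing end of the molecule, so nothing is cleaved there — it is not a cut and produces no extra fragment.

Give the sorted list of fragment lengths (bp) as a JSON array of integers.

Scan for sites:
  NpsIX CAGTC/5: at [10, 25, 82, 87, 92, 97] ⇒ [15, 30, 87, 92, 97, 102]
  DwuI TAGAGG/1: at [53, 62, 69, 123, 136, 145] ⇒ [54, 63, 70, 124, 137, 146]
  AzqVI TACATGG/0: at [103] ⇒ [103]
  XjeIV GAAAA/2: at [15, 112, 129] ⇒ [17, 114, 131]
  CdoX TGCA/3: at [77] ⇒ [80]

All cut coordinates (distinct, sorted): [15, 17, 30, 54, 63, 70, 80, 87, 92, 97, 102, 103, 114, 124, 131, 137, 146]

Fragments:
  [0,15): 15 bp
  [15,17): 2 bp
  [17,30): 13 bp
  [30,54): 24 bp
  [54,63): 9 bp
  [63,70): 7 bp
  [70,80): 10 bp
  [80,87): 7 bp
  [87,92): 5 bp
  [92,97): 5 bp
  [97,102): 5 bp
  [102,103): 1 bp
  [103,114): 11 bp
  [114,124): 10 bp
  [124,131): 7 bp
  [131,137): 6 bp
  [137,146): 9 bp
  [146,157): 11 bp

[1,2,5,5,5,6,7,7,7,9,9,10,10,11,11,13,15,24]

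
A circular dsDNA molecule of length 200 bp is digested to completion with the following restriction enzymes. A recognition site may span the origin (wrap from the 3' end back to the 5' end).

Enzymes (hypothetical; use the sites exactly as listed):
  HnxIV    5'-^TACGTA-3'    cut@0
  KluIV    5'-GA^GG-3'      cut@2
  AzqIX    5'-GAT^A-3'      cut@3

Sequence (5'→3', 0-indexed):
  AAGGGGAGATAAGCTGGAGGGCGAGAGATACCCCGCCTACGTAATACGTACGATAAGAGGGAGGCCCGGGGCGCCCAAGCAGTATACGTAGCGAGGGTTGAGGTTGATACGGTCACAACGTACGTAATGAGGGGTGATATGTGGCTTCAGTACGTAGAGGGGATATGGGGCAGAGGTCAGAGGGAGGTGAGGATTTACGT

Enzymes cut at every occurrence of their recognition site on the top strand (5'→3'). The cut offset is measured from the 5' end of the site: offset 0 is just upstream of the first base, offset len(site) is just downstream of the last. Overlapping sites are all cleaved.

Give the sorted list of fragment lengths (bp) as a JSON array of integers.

[4,4,4,5,5,6,7,7,7,7,8,8,8,8,10,10,10,10,11,12,12,15,22]

Scan for sites:
  HnxIV (TACGTA, off=0): starts [37, 44, 84, 120, 150, 195] → cuts [37, 44, 84, 120, 150, 195]
  KluIV (GAGG, off=2): starts [16, 56, 60, 92, 99, 128, 156, 172, 179, 183, 188] → cuts [18, 58, 62, 94, 101, 130, 158, 174, 181, 185, 190]
  AzqIX (GATA, off=3): starts [7, 26, 51, 105, 135, 161] → cuts [10, 29, 54, 108, 138, 164]

Pooled cuts: [10, 18, 29, 37, 44, 54, 58, 62, 84, 94, 101, 108, 120, 130, 138, 150, 158, 164, 174, 181, 185, 190, 195]

Fragment lengths:
  10→18: 8 bp
  18→29: 11 bp
  29→37: 8 bp
  37→44: 7 bp
  44→54: 10 bp
  54→58: 4 bp
  58→62: 4 bp
  62→84: 22 bp
  84→94: 10 bp
  94→101: 7 bp
  101→108: 7 bp
  108→120: 12 bp
  120→130: 10 bp
  130→138: 8 bp
  138→150: 12 bp
  150→158: 8 bp
  158→164: 6 bp
  164→174: 10 bp
  174→181: 7 bp
  181→185: 4 bp
  185→190: 5 bp
  190→195: 5 bp
  195→10 (wrap): 200-195+10 = 15 bp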